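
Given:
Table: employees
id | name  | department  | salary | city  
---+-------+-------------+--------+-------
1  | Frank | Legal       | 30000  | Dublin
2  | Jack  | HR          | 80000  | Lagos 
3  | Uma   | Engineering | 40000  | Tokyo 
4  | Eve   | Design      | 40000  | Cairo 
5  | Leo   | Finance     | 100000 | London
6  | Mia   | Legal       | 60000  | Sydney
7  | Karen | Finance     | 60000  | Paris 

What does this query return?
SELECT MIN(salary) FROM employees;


Salaries: 30000, 80000, 40000, 40000, 100000, 60000, 60000
MIN = 30000

30000


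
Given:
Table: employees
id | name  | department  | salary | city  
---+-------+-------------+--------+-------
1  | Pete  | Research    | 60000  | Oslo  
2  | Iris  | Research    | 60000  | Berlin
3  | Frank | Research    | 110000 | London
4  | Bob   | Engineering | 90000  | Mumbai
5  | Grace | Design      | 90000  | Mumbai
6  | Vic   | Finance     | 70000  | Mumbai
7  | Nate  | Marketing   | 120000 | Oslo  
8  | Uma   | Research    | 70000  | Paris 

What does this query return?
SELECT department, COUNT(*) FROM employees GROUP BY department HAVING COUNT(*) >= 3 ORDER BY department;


Groups with count >= 3:
  Research: 4 -> PASS
  Design: 1 -> filtered out
  Engineering: 1 -> filtered out
  Finance: 1 -> filtered out
  Marketing: 1 -> filtered out


1 groups:
Research, 4


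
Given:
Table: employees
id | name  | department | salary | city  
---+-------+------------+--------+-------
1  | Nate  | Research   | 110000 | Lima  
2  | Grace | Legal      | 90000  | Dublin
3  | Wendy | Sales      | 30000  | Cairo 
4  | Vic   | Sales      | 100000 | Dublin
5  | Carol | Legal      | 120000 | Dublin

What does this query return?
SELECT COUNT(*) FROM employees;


COUNT(*) counts all rows

5


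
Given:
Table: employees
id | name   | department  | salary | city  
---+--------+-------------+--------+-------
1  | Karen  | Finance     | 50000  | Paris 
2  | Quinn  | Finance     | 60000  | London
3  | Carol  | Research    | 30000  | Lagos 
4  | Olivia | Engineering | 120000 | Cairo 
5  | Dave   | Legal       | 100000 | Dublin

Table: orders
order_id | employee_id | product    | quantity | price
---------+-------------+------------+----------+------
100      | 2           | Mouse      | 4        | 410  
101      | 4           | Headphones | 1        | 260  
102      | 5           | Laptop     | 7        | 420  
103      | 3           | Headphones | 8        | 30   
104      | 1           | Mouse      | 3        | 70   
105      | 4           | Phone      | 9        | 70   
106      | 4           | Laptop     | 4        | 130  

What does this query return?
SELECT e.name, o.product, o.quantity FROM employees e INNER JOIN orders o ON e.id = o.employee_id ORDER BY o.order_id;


Joining employees.id = orders.employee_id:
  employee Quinn (id=2) -> order Mouse
  employee Olivia (id=4) -> order Headphones
  employee Dave (id=5) -> order Laptop
  employee Carol (id=3) -> order Headphones
  employee Karen (id=1) -> order Mouse
  employee Olivia (id=4) -> order Phone
  employee Olivia (id=4) -> order Laptop


7 rows:
Quinn, Mouse, 4
Olivia, Headphones, 1
Dave, Laptop, 7
Carol, Headphones, 8
Karen, Mouse, 3
Olivia, Phone, 9
Olivia, Laptop, 4


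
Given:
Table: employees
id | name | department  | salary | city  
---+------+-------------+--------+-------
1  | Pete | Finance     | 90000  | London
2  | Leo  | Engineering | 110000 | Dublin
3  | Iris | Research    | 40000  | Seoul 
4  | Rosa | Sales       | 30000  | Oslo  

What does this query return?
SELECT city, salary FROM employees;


Projecting columns: city, salary

4 rows:
London, 90000
Dublin, 110000
Seoul, 40000
Oslo, 30000


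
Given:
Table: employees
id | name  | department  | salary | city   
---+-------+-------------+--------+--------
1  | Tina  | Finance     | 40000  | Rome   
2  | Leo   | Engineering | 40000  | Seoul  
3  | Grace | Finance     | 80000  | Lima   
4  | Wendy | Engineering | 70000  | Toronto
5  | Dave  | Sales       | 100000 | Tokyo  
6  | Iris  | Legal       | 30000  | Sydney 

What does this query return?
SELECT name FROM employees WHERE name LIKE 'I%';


LIKE 'I%' matches names starting with 'I'
Matching: 1

1 rows:
Iris


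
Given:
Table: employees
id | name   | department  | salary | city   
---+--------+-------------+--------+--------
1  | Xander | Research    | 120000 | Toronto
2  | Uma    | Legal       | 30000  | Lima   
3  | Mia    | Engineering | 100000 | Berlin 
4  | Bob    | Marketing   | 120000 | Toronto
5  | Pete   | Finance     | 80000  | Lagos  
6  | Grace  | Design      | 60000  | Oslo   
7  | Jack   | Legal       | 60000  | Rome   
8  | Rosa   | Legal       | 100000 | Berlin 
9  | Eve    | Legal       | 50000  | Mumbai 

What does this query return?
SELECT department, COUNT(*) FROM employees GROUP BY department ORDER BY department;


Assigning each row to its department group:
  Xander -> Research
  Uma -> Legal
  Mia -> Engineering
  Bob -> Marketing
  Pete -> Finance
  Grace -> Design
  Jack -> Legal
  Rosa -> Legal
  Eve -> Legal


6 groups:
Design, 1
Engineering, 1
Finance, 1
Legal, 4
Marketing, 1
Research, 1


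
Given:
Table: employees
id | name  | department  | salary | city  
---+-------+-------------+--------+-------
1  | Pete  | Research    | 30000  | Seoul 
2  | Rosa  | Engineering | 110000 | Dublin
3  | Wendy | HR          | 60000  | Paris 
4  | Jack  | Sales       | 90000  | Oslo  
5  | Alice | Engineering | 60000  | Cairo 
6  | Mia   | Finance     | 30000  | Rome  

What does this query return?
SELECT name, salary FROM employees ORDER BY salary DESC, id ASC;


Sorting by salary DESC, then id ASC for ties

6 rows:
Rosa, 110000
Jack, 90000
Wendy, 60000
Alice, 60000
Pete, 30000
Mia, 30000


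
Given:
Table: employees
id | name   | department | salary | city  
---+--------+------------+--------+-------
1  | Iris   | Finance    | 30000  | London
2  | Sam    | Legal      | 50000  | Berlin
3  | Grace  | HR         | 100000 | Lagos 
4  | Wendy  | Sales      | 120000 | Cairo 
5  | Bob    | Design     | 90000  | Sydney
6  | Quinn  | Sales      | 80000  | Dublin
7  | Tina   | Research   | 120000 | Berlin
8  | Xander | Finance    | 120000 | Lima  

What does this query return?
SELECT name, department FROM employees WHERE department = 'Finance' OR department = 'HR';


Filtering: department = 'Finance' OR 'HR'
Matching: 3 rows

3 rows:
Iris, Finance
Grace, HR
Xander, Finance


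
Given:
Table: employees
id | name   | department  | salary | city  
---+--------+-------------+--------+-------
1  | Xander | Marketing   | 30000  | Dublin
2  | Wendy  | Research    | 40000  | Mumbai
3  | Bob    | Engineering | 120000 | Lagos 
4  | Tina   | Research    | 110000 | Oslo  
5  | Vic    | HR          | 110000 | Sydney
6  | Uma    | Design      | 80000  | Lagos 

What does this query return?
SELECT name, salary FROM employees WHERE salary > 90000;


Filtering: salary > 90000
Matching: 3 rows

3 rows:
Bob, 120000
Tina, 110000
Vic, 110000


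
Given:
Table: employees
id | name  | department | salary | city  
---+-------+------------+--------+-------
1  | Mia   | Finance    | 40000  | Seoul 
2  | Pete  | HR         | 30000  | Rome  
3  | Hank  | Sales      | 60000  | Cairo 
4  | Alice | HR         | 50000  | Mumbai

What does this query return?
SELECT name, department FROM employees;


Projecting columns: name, department

4 rows:
Mia, Finance
Pete, HR
Hank, Sales
Alice, HR


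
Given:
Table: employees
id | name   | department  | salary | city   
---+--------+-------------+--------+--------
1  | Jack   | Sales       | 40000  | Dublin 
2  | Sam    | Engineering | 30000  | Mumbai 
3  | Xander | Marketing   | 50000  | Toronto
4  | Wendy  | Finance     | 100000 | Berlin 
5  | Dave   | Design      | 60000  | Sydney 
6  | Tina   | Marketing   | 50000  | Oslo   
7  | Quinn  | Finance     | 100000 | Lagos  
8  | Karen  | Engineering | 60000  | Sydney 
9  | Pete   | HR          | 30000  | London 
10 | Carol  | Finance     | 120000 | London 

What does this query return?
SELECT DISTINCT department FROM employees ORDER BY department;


All 'department' values (row order): Sales, Engineering, Marketing, Finance, Design, Marketing, Finance, Engineering, HR, Finance
Removing duplicates leaves 6 unique value(s).

6 values:
Design
Engineering
Finance
HR
Marketing
Sales


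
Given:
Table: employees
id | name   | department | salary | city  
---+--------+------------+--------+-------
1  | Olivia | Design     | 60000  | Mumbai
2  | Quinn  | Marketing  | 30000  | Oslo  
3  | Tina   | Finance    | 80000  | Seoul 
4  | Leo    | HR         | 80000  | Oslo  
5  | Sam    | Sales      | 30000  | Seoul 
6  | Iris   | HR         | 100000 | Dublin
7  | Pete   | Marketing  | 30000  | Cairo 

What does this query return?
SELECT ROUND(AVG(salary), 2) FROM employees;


SUM(salary) = 410000
COUNT = 7
ROUND(AVG, 2) = ROUND(410000 / 7, 2) = 58571.43

58571.43


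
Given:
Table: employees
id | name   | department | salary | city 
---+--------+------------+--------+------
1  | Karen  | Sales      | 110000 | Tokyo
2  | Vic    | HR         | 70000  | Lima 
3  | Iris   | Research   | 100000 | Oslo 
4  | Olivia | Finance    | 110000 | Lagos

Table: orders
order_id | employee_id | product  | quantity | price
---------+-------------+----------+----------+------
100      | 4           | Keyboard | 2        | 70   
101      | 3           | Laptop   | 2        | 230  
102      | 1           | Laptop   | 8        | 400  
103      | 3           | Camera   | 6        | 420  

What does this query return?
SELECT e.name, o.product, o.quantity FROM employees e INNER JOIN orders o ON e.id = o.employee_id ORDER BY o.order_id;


Joining employees.id = orders.employee_id:
  employee Olivia (id=4) -> order Keyboard
  employee Iris (id=3) -> order Laptop
  employee Karen (id=1) -> order Laptop
  employee Iris (id=3) -> order Camera


4 rows:
Olivia, Keyboard, 2
Iris, Laptop, 2
Karen, Laptop, 8
Iris, Camera, 6


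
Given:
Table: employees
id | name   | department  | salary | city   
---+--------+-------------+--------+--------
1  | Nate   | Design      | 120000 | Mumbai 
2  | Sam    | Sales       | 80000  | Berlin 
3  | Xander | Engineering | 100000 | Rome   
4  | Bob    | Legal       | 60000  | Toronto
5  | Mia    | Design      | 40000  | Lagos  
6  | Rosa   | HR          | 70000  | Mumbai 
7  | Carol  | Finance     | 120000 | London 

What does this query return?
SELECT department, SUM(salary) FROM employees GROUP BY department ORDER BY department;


Summing salary within each department:
  Design: 120000 + 40000 = 160000
  Engineering: 100000 = 100000
  Finance: 120000 = 120000
  HR: 70000 = 70000
  Legal: 60000 = 60000
  Sales: 80000 = 80000


6 groups:
Design, 160000
Engineering, 100000
Finance, 120000
HR, 70000
Legal, 60000
Sales, 80000


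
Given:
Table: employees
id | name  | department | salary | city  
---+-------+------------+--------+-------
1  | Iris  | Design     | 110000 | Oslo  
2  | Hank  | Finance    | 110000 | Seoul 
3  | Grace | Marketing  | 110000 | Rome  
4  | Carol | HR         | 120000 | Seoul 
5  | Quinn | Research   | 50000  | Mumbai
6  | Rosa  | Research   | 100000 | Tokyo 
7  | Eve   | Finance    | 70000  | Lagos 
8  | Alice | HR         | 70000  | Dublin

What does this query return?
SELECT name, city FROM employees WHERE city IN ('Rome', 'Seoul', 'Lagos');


Filtering: city IN ('Rome', 'Seoul', 'Lagos')
Matching: 4 rows

4 rows:
Hank, Seoul
Grace, Rome
Carol, Seoul
Eve, Lagos


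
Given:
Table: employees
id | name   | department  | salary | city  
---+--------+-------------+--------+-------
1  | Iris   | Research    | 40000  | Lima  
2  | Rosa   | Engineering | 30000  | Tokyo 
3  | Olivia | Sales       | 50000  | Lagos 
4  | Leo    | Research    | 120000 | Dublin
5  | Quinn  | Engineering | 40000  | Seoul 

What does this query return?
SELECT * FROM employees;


SELECT * returns all 5 rows with all columns

5 rows:
1, Iris, Research, 40000, Lima
2, Rosa, Engineering, 30000, Tokyo
3, Olivia, Sales, 50000, Lagos
4, Leo, Research, 120000, Dublin
5, Quinn, Engineering, 40000, Seoul


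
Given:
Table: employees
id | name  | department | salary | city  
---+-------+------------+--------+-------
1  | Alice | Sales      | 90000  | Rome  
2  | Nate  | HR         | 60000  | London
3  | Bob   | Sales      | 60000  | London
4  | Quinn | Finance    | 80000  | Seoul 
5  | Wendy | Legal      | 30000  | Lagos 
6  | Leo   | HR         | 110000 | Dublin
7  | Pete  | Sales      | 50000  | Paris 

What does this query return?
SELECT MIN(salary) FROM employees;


Salaries: 90000, 60000, 60000, 80000, 30000, 110000, 50000
MIN = 30000

30000


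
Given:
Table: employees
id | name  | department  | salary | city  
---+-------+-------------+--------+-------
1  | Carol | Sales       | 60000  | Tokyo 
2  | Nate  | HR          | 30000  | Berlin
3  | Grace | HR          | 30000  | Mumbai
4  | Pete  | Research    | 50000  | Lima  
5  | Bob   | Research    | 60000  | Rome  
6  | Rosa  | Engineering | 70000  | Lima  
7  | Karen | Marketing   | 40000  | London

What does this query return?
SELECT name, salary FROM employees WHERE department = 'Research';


Filtering: department = 'Research'
Matching rows: 2

2 rows:
Pete, 50000
Bob, 60000


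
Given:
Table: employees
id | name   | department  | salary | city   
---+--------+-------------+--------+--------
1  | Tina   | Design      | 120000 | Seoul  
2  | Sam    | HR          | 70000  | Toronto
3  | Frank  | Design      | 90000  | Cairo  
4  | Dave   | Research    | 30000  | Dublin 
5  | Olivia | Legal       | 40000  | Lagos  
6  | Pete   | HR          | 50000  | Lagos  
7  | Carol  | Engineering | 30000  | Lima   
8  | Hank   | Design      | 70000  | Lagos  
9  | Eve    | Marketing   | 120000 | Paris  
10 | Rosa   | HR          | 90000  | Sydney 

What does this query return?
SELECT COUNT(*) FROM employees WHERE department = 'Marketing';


Counting rows where department = 'Marketing'
  Eve -> MATCH


1


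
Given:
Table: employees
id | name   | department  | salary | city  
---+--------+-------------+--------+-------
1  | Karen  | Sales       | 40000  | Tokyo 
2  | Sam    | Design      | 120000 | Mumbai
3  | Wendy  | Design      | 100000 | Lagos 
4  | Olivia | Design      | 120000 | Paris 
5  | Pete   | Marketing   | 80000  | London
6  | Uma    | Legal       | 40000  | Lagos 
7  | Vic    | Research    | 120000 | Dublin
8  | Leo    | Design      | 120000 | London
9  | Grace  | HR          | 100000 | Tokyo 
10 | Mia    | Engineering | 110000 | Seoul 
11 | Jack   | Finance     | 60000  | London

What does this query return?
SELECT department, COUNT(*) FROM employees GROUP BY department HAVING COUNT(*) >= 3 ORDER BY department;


Groups with count >= 3:
  Design: 4 -> PASS
  Engineering: 1 -> filtered out
  Finance: 1 -> filtered out
  HR: 1 -> filtered out
  Legal: 1 -> filtered out
  Marketing: 1 -> filtered out
  Research: 1 -> filtered out
  Sales: 1 -> filtered out


1 groups:
Design, 4


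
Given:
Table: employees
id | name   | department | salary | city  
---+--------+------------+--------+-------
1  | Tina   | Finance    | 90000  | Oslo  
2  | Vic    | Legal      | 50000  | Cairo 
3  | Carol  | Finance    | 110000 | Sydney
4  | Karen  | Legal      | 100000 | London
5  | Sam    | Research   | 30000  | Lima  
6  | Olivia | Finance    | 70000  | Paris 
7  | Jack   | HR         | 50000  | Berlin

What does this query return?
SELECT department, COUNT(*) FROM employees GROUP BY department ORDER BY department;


Assigning each row to its department group:
  Tina -> Finance
  Vic -> Legal
  Carol -> Finance
  Karen -> Legal
  Sam -> Research
  Olivia -> Finance
  Jack -> HR


4 groups:
Finance, 3
HR, 1
Legal, 2
Research, 1


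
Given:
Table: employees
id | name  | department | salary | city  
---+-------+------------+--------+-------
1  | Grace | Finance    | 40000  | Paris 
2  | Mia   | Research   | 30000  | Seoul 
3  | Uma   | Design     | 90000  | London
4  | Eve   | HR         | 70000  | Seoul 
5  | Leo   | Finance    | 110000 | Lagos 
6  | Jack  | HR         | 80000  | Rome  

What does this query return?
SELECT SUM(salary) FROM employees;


SUM(salary) = 40000 + 30000 + 90000 + 70000 + 110000 + 80000 = 420000

420000


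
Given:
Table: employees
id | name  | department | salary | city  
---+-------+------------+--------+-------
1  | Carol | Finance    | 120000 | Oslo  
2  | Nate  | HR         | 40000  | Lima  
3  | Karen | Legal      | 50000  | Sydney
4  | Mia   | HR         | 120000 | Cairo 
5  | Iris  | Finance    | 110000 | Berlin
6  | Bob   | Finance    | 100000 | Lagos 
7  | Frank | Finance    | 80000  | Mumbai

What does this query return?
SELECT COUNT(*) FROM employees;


COUNT(*) counts all rows

7


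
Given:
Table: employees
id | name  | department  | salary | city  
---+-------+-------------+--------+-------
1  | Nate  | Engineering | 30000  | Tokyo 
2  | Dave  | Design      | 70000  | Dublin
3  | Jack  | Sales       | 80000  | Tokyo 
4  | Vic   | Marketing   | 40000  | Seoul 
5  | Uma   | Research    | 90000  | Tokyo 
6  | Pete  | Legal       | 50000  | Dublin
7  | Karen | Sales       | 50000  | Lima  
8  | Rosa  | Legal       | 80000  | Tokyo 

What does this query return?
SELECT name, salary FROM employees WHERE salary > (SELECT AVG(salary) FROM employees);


Subquery: AVG(salary) = 61250.0
Filtering: salary > 61250.0
  Dave (70000) -> MATCH
  Jack (80000) -> MATCH
  Uma (90000) -> MATCH
  Rosa (80000) -> MATCH


4 rows:
Dave, 70000
Jack, 80000
Uma, 90000
Rosa, 80000


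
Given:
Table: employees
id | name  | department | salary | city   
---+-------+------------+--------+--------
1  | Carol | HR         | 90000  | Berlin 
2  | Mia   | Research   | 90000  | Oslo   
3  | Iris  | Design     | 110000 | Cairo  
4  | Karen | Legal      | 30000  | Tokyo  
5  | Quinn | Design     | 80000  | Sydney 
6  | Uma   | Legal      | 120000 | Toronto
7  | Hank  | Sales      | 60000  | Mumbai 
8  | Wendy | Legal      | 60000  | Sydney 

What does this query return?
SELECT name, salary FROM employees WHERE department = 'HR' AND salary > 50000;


Filtering: department = 'HR' AND salary > 50000
Matching: 1 rows

1 rows:
Carol, 90000


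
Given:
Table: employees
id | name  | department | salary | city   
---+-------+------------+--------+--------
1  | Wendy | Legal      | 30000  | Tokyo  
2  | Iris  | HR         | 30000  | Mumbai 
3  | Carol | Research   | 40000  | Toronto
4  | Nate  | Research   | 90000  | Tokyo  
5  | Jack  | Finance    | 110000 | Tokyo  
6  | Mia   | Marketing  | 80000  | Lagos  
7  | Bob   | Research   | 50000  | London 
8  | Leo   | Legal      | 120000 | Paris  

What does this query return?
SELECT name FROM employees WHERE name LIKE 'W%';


LIKE 'W%' matches names starting with 'W'
Matching: 1

1 rows:
Wendy


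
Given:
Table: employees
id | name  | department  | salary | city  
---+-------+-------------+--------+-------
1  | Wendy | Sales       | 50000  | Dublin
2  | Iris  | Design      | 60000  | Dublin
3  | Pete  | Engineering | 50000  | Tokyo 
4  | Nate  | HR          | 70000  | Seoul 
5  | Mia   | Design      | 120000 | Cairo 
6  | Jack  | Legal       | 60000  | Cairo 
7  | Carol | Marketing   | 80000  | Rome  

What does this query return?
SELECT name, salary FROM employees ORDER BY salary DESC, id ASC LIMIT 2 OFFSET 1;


Sort by salary DESC (id ASC tiebreak), then skip 1 and take 2
Rows 2 through 3

2 rows:
Carol, 80000
Nate, 70000


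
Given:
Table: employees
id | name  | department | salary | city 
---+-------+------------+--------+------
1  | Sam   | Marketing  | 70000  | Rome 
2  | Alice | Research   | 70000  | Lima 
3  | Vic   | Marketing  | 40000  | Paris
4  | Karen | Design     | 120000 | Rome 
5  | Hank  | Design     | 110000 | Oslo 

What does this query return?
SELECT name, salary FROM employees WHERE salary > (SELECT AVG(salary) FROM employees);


Subquery: AVG(salary) = 82000.0
Filtering: salary > 82000.0
  Karen (120000) -> MATCH
  Hank (110000) -> MATCH


2 rows:
Karen, 120000
Hank, 110000


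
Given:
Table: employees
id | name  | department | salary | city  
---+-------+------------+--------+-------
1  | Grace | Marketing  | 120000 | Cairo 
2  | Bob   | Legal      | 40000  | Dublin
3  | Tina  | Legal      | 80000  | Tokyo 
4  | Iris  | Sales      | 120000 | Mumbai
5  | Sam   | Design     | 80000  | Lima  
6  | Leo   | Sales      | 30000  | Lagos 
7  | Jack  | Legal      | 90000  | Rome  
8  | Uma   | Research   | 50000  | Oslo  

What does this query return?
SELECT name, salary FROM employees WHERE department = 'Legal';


Filtering: department = 'Legal'
Matching rows: 3

3 rows:
Bob, 40000
Tina, 80000
Jack, 90000


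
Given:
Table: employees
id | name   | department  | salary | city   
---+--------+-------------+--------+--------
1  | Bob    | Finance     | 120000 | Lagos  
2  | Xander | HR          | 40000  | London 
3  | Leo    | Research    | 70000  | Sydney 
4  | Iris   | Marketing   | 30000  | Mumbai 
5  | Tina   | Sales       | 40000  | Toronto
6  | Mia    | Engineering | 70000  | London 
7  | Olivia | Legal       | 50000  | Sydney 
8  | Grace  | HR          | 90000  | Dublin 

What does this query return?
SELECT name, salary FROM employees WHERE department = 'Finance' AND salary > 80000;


Filtering: department = 'Finance' AND salary > 80000
Matching: 1 rows

1 rows:
Bob, 120000


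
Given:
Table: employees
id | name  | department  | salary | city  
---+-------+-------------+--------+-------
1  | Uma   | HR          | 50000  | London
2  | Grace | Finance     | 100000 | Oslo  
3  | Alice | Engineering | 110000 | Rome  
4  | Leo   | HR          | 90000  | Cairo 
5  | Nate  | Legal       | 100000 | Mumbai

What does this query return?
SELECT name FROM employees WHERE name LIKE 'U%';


LIKE 'U%' matches names starting with 'U'
Matching: 1

1 rows:
Uma


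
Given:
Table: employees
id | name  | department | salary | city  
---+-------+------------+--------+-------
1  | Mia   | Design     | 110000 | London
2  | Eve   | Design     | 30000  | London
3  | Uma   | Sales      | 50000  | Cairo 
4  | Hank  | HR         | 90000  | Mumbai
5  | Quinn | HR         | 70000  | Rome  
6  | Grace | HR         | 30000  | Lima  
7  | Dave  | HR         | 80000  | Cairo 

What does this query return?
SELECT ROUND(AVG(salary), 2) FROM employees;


SUM(salary) = 460000
COUNT = 7
ROUND(AVG, 2) = ROUND(460000 / 7, 2) = 65714.29

65714.29


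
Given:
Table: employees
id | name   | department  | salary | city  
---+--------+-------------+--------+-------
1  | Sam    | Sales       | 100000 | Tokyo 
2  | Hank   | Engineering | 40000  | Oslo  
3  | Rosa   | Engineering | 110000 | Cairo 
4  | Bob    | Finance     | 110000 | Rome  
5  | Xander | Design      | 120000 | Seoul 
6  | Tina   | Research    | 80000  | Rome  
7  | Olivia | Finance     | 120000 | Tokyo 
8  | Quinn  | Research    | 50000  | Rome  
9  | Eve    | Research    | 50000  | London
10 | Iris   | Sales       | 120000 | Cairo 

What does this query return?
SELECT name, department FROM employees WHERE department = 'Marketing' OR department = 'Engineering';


Filtering: department = 'Marketing' OR 'Engineering'
Matching: 2 rows

2 rows:
Hank, Engineering
Rosa, Engineering


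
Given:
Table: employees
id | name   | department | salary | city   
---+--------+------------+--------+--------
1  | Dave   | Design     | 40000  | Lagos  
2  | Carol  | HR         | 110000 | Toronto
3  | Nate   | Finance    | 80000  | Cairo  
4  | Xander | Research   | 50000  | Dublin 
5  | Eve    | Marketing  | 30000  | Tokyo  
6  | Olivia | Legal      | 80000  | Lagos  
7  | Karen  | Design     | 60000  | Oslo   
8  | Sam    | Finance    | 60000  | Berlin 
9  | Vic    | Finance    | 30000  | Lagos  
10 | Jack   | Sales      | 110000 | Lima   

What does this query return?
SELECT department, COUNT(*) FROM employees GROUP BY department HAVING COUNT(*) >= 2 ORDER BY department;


Groups with count >= 2:
  Design: 2 -> PASS
  Finance: 3 -> PASS
  HR: 1 -> filtered out
  Legal: 1 -> filtered out
  Marketing: 1 -> filtered out
  Research: 1 -> filtered out
  Sales: 1 -> filtered out


2 groups:
Design, 2
Finance, 3


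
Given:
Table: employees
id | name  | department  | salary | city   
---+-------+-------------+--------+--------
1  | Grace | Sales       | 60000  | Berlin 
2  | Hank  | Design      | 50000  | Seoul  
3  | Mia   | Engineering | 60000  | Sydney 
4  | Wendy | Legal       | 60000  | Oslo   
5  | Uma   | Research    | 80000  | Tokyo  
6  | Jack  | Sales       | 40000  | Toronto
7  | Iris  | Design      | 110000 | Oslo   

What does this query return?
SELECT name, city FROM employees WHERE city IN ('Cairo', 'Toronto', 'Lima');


Filtering: city IN ('Cairo', 'Toronto', 'Lima')
Matching: 1 rows

1 rows:
Jack, Toronto


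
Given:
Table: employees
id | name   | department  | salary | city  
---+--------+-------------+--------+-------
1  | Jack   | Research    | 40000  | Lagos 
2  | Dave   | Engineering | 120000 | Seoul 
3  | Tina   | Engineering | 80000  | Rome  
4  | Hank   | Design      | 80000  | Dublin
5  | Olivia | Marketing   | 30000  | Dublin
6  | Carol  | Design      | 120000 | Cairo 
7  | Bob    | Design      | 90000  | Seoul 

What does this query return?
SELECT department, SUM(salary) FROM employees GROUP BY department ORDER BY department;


Summing salary within each department:
  Design: 80000 + 120000 + 90000 = 290000
  Engineering: 120000 + 80000 = 200000
  Marketing: 30000 = 30000
  Research: 40000 = 40000


4 groups:
Design, 290000
Engineering, 200000
Marketing, 30000
Research, 40000


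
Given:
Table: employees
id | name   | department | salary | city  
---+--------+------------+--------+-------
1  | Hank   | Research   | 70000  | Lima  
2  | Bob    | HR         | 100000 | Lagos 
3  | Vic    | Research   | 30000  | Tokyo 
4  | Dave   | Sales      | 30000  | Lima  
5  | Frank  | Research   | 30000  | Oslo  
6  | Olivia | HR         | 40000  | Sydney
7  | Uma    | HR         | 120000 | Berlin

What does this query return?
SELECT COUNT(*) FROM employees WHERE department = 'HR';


Counting rows where department = 'HR'
  Bob -> MATCH
  Olivia -> MATCH
  Uma -> MATCH


3


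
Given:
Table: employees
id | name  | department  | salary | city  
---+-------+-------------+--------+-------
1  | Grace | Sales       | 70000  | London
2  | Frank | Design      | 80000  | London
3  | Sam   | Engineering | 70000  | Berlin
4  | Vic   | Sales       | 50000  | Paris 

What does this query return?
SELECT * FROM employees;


SELECT * returns all 4 rows with all columns

4 rows:
1, Grace, Sales, 70000, London
2, Frank, Design, 80000, London
3, Sam, Engineering, 70000, Berlin
4, Vic, Sales, 50000, Paris


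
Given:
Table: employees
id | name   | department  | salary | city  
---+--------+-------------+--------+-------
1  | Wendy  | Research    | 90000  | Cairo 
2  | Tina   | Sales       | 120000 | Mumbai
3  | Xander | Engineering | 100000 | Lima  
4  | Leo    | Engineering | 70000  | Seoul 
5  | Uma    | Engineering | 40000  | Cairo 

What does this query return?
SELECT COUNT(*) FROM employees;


COUNT(*) counts all rows

5


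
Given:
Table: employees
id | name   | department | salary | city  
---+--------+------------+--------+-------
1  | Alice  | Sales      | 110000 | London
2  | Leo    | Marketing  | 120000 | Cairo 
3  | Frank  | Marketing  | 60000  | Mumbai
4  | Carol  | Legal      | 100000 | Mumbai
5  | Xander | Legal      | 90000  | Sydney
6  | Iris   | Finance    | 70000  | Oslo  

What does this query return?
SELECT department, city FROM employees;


Projecting columns: department, city

6 rows:
Sales, London
Marketing, Cairo
Marketing, Mumbai
Legal, Mumbai
Legal, Sydney
Finance, Oslo


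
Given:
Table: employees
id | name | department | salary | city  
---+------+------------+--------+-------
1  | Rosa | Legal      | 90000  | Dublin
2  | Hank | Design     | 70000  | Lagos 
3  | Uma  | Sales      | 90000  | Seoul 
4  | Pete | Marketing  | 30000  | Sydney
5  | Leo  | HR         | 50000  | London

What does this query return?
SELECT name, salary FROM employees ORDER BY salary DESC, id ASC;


Sorting by salary DESC, then id ASC for ties

5 rows:
Rosa, 90000
Uma, 90000
Hank, 70000
Leo, 50000
Pete, 30000


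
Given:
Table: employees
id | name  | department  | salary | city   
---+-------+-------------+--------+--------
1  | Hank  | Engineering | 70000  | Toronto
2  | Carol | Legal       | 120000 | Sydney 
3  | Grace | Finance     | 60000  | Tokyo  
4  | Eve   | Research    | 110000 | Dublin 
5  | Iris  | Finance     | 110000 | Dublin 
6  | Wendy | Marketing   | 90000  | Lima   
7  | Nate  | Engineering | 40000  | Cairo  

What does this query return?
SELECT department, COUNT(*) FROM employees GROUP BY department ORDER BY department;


Assigning each row to its department group:
  Hank -> Engineering
  Carol -> Legal
  Grace -> Finance
  Eve -> Research
  Iris -> Finance
  Wendy -> Marketing
  Nate -> Engineering


5 groups:
Engineering, 2
Finance, 2
Legal, 1
Marketing, 1
Research, 1


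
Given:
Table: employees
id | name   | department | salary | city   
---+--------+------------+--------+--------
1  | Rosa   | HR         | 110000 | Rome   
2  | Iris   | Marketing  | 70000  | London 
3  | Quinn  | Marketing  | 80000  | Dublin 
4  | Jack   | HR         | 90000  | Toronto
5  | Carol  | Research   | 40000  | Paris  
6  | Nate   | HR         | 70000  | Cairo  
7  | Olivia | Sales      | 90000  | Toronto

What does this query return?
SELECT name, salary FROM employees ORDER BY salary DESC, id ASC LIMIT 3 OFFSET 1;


Sort by salary DESC (id ASC tiebreak), then skip 1 and take 3
Rows 2 through 4

3 rows:
Jack, 90000
Olivia, 90000
Quinn, 80000


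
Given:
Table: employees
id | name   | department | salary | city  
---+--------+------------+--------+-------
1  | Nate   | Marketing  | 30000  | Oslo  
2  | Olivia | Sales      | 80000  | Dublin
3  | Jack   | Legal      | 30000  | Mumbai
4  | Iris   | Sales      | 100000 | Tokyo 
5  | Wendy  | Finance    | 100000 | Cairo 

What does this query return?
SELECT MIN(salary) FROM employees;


Salaries: 30000, 80000, 30000, 100000, 100000
MIN = 30000

30000


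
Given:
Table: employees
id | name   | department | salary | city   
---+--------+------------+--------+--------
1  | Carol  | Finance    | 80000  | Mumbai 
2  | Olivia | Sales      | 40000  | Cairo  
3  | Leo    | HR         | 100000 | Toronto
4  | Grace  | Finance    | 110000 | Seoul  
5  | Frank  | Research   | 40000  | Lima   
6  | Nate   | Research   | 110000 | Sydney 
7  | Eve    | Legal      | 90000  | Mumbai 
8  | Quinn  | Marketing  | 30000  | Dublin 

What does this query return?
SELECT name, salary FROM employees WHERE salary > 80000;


Filtering: salary > 80000
Matching: 4 rows

4 rows:
Leo, 100000
Grace, 110000
Nate, 110000
Eve, 90000


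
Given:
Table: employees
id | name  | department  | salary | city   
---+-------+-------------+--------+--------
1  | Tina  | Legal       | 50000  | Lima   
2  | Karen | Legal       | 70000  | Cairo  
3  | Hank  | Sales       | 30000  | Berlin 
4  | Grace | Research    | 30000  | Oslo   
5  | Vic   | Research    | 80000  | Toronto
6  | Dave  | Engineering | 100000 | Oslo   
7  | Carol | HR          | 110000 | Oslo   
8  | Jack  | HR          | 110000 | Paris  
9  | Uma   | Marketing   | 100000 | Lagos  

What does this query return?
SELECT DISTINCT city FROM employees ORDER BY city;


All 'city' values (row order): Lima, Cairo, Berlin, Oslo, Toronto, Oslo, Oslo, Paris, Lagos
Removing duplicates leaves 7 unique value(s).

7 values:
Berlin
Cairo
Lagos
Lima
Oslo
Paris
Toronto


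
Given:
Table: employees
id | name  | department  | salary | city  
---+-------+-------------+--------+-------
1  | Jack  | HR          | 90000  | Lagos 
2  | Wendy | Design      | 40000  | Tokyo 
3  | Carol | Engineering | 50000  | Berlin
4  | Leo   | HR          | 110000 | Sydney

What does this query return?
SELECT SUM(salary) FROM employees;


SUM(salary) = 90000 + 40000 + 50000 + 110000 = 290000

290000


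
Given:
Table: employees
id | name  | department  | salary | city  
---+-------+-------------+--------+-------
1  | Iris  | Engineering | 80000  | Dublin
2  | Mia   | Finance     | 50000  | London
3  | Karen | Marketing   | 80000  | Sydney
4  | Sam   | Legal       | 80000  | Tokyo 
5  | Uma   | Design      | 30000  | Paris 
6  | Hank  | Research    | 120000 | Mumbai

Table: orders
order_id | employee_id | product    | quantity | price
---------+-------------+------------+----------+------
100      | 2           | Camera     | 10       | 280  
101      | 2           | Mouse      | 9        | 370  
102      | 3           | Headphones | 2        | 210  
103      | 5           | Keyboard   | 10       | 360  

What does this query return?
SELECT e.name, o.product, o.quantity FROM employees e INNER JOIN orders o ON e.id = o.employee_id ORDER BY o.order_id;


Joining employees.id = orders.employee_id:
  employee Mia (id=2) -> order Camera
  employee Mia (id=2) -> order Mouse
  employee Karen (id=3) -> order Headphones
  employee Uma (id=5) -> order Keyboard


4 rows:
Mia, Camera, 10
Mia, Mouse, 9
Karen, Headphones, 2
Uma, Keyboard, 10


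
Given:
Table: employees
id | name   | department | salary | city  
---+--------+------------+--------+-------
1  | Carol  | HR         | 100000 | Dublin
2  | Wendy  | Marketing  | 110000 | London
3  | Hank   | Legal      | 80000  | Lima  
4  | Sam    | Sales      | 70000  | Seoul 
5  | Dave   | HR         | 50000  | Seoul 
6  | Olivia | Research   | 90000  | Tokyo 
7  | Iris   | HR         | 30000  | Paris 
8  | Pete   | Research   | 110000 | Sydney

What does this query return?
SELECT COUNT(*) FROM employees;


COUNT(*) counts all rows

8


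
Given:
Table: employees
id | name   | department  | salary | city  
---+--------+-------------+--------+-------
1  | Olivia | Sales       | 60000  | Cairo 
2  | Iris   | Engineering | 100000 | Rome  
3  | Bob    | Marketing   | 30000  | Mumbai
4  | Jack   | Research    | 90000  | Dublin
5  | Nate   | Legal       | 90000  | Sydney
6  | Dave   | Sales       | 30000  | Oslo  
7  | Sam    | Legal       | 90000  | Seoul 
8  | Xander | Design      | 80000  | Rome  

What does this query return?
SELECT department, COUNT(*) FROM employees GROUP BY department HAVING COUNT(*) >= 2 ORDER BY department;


Groups with count >= 2:
  Legal: 2 -> PASS
  Sales: 2 -> PASS
  Design: 1 -> filtered out
  Engineering: 1 -> filtered out
  Marketing: 1 -> filtered out
  Research: 1 -> filtered out


2 groups:
Legal, 2
Sales, 2


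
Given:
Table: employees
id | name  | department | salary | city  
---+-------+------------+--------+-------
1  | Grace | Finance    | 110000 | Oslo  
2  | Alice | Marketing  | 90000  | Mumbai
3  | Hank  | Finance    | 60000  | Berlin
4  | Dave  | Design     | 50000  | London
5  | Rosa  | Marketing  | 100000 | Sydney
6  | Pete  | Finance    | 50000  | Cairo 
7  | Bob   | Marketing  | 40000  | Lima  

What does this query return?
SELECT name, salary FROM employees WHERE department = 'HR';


Filtering: department = 'HR'
Matching rows: 0

Empty result set (0 rows)


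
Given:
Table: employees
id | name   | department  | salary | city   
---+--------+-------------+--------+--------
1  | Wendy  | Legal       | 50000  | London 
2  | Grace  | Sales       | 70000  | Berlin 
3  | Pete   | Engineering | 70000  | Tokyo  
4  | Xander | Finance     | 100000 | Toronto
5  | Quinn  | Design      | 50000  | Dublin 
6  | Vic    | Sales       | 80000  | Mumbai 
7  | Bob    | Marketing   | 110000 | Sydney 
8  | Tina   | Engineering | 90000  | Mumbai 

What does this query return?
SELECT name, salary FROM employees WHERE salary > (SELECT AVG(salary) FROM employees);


Subquery: AVG(salary) = 77500.0
Filtering: salary > 77500.0
  Xander (100000) -> MATCH
  Vic (80000) -> MATCH
  Bob (110000) -> MATCH
  Tina (90000) -> MATCH


4 rows:
Xander, 100000
Vic, 80000
Bob, 110000
Tina, 90000


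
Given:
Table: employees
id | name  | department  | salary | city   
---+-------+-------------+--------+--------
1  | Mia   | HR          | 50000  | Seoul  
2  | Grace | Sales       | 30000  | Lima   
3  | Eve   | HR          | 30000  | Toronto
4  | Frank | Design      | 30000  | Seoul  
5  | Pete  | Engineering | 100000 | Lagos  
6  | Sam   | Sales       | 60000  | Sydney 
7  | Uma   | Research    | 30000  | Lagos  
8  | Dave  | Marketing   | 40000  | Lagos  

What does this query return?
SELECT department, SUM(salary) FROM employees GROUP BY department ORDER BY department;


Summing salary within each department:
  Design: 30000 = 30000
  Engineering: 100000 = 100000
  HR: 50000 + 30000 = 80000
  Marketing: 40000 = 40000
  Research: 30000 = 30000
  Sales: 30000 + 60000 = 90000


6 groups:
Design, 30000
Engineering, 100000
HR, 80000
Marketing, 40000
Research, 30000
Sales, 90000


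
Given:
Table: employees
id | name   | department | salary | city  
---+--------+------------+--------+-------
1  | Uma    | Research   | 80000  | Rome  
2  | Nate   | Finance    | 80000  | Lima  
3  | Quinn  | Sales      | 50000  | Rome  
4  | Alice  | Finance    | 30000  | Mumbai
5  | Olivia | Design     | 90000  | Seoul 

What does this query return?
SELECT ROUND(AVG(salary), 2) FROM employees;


SUM(salary) = 330000
COUNT = 5
ROUND(AVG, 2) = ROUND(330000 / 5, 2) = 66000.0

66000.0


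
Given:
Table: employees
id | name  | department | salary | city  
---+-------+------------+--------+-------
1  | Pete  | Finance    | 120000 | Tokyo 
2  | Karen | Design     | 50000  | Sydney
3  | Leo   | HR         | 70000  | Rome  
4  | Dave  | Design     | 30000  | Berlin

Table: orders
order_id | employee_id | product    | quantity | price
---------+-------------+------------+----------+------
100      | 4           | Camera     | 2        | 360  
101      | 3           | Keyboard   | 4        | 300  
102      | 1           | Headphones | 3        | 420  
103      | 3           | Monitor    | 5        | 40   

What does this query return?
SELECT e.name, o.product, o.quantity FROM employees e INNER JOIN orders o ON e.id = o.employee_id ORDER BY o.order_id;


Joining employees.id = orders.employee_id:
  employee Dave (id=4) -> order Camera
  employee Leo (id=3) -> order Keyboard
  employee Pete (id=1) -> order Headphones
  employee Leo (id=3) -> order Monitor


4 rows:
Dave, Camera, 2
Leo, Keyboard, 4
Pete, Headphones, 3
Leo, Monitor, 5


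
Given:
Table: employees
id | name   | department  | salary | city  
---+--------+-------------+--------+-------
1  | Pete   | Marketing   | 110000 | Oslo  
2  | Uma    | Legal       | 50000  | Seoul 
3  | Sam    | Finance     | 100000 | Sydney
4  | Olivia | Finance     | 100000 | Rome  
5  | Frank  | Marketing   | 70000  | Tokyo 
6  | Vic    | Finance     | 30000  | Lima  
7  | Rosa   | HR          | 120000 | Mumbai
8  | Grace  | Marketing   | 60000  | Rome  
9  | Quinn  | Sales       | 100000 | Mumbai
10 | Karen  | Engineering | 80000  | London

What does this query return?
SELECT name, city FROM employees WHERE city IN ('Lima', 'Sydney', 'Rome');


Filtering: city IN ('Lima', 'Sydney', 'Rome')
Matching: 4 rows

4 rows:
Sam, Sydney
Olivia, Rome
Vic, Lima
Grace, Rome


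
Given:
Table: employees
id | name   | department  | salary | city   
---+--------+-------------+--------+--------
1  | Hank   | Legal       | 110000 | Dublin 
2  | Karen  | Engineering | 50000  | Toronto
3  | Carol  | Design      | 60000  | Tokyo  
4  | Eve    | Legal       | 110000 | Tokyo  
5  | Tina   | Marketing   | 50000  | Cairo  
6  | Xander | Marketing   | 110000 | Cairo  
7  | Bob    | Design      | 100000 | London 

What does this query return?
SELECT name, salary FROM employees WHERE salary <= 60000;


Filtering: salary <= 60000
Matching: 3 rows

3 rows:
Karen, 50000
Carol, 60000
Tina, 50000


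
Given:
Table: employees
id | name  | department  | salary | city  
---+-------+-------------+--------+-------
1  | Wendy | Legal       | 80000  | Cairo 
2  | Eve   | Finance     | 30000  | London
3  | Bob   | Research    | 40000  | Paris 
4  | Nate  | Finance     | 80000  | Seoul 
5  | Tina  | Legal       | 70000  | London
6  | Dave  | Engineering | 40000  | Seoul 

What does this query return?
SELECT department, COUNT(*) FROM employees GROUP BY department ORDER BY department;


Assigning each row to its department group:
  Wendy -> Legal
  Eve -> Finance
  Bob -> Research
  Nate -> Finance
  Tina -> Legal
  Dave -> Engineering


4 groups:
Engineering, 1
Finance, 2
Legal, 2
Research, 1
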